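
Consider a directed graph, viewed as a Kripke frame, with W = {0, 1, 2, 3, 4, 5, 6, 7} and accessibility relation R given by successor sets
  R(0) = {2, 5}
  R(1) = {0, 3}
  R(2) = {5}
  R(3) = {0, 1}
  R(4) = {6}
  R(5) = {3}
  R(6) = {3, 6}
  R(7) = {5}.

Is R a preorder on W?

No

Reflexive: no — 0 is not related to itself.
Transitive: no — 0 R 5 and 5 R 3, but not 0 R 3.
So R is not a preorder.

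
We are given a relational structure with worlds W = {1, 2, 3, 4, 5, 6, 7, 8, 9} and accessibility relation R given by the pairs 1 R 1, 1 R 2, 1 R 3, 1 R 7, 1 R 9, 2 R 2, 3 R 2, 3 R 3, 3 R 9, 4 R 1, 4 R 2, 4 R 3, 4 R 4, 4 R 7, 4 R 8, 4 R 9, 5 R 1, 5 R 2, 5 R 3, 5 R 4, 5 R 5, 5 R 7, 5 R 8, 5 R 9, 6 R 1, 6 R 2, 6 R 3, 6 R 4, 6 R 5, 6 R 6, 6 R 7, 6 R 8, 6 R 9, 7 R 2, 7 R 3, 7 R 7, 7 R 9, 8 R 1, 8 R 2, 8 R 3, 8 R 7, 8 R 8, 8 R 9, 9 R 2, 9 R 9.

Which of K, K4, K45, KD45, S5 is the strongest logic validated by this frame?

Transitive (axiom 4): yes — every two-step R-path is closed by a direct edge.
Euclidean (axiom 5): no — 1 R 2 and 1 R 3, but not 2 R 3.
Serial (axiom D): yes — every world has a successor (e.g. 1 R 1).
Reflexive (axiom T): yes — every world is R-related to itself.
So F validates K, K4; K45 would additionally require R to be Euclidean. The strongest is K4.

K4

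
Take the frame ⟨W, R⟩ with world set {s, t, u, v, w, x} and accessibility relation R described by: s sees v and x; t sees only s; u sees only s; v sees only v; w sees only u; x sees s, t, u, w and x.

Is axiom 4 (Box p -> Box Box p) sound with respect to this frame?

No

Axiom 4 corresponds to the accessibility relation being transitive.
Transitive: no — s R x and x R t, but not s R t.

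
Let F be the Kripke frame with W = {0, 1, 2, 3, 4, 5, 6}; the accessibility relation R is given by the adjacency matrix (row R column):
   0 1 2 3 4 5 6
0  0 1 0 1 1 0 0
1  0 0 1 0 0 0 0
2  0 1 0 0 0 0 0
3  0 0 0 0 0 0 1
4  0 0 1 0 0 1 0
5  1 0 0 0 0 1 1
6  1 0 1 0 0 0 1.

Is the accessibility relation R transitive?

No

Transitive: no — 0 R 1 and 1 R 2, but not 0 R 2.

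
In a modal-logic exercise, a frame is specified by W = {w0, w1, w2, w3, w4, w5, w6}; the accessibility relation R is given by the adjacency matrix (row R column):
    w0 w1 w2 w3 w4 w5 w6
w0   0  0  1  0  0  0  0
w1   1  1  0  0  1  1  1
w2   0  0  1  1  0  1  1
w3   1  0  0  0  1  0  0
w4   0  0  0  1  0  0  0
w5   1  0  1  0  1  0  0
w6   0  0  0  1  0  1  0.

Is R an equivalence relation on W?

Reflexive: no — w0 is not related to itself.
Symmetric: no — w0 R w2 but not w2 R w0.
Transitive: no — w0 R w2 and w2 R w3, but not w0 R w3.
So R is not an equivalence relation.

No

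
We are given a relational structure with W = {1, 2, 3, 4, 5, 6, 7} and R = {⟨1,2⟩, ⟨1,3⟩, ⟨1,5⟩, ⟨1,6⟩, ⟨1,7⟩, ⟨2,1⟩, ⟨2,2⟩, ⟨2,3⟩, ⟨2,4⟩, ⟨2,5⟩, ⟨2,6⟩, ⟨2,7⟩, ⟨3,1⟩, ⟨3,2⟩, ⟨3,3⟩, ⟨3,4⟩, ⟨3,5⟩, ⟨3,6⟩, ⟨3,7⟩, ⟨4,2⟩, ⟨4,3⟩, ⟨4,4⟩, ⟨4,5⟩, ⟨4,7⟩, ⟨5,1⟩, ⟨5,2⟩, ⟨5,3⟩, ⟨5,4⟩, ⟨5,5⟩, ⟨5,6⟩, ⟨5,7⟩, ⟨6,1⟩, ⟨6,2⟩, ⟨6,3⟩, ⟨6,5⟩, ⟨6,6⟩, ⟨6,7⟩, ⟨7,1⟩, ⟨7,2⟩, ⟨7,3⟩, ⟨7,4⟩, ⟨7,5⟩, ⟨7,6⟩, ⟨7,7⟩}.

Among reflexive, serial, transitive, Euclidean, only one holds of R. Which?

Reflexive: no — 1 is not related to itself.
Serial: yes — every world has a successor (e.g. 1 R 2).
Transitive: no — 1 R 2 and 2 R 4, but not 1 R 4.
Euclidean: no — 2 R 1 and 2 R 4, but not 1 R 4.
Only serial holds.

serial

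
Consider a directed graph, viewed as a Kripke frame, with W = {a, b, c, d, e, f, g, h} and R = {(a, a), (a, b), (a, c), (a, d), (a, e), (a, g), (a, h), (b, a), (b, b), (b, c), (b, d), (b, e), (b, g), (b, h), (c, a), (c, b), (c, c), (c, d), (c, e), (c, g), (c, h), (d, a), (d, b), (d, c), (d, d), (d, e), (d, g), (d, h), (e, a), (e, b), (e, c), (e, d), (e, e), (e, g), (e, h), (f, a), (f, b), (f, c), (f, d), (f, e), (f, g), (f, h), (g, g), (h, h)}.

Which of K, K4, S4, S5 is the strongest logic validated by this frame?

K4

Transitive (axiom 4): yes — every two-step R-path is closed by a direct edge.
Reflexive (axiom T): no — f is not related to itself.
Euclidean (axiom 5): no — a R g and a R b, but not g R b.
So F validates K, K4; S4 would additionally require R to be reflexive. The strongest is K4.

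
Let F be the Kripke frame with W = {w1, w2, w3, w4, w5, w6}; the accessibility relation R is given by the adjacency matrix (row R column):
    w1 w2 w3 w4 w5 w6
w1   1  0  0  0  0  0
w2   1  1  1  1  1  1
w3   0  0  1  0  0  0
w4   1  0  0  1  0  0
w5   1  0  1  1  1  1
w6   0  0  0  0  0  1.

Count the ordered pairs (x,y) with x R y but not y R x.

10

Enumerating: (w2,w1), (w2,w3), (w2,w4), (w2,w5), (w2,w6), (w4,w1), (w5,w1), (w5,w3), (w5,w4), (w5,w6).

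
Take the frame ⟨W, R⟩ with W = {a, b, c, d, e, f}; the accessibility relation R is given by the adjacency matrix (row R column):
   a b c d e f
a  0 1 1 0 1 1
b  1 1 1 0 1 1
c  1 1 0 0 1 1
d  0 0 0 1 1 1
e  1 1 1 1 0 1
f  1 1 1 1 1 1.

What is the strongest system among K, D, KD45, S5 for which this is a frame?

D

Serial (axiom D): yes — every world has a successor (e.g. a R b).
Euclidean (axiom 5): no — e R a and e R d, but not a R d.
Transitive (axiom 4): no — a R e and e R d, but not a R d.
Reflexive (axiom T): no — a is not related to itself.
So F validates K, D; KD45 would additionally require R to be Euclidean and transitive. The strongest is D.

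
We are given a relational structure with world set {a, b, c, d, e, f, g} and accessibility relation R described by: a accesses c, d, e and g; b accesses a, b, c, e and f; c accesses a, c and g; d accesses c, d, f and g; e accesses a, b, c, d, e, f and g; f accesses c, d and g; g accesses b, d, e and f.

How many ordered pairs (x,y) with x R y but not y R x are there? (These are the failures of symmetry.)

12

Enumerating: (a,d), (a,g), (b,a), (b,c), (b,f), (c,g), (d,c), (e,c), (e,d), (e,f), (f,c), (g,b).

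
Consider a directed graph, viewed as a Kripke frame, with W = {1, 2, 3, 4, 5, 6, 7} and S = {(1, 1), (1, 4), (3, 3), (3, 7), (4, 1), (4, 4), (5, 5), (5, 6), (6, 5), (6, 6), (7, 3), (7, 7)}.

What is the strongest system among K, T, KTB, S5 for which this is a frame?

Reflexive (axiom T): no — 2 is not related to itself.
Symmetric (axiom B): yes — every pair in S has its reverse in S.
Euclidean (axiom 5): yes — any two successors of a common world are S-related.
So F validates K; T would additionally require S to be reflexive. The strongest is K.

K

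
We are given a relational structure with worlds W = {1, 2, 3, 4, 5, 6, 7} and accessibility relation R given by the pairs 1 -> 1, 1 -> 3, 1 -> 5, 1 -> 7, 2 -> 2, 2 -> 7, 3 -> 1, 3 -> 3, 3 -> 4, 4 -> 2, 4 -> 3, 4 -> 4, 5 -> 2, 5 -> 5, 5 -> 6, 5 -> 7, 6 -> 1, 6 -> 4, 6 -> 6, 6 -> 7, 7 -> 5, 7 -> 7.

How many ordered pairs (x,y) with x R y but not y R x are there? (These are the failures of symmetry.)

Enumerating: (1,5), (1,7), (2,7), (4,2), (5,2), (5,6), (6,1), (6,4), (6,7).

9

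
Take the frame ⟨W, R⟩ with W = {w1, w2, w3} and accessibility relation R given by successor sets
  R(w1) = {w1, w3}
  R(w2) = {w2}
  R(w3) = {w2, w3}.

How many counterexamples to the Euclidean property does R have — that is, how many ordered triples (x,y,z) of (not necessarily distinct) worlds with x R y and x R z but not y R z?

Enumerating: (w1,w3,w1), (w3,w2,w3).

2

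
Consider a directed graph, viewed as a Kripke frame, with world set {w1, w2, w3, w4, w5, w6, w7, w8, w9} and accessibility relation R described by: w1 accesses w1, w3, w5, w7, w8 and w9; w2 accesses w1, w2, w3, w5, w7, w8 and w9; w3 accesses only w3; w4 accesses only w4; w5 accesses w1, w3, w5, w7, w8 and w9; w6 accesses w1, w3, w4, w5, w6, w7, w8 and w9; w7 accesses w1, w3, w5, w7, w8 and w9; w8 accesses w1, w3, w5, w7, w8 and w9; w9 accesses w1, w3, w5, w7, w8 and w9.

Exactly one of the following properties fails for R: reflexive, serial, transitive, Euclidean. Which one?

Euclidean

Reflexive: yes — every world is R-related to itself.
Serial: yes — every world has a successor (e.g. w1 R w1).
Transitive: yes — every two-step R-path is closed by a direct edge.
Euclidean: no — w1 R w3 and w1 R w5, but not w3 R w5.
Only Euclidean fails.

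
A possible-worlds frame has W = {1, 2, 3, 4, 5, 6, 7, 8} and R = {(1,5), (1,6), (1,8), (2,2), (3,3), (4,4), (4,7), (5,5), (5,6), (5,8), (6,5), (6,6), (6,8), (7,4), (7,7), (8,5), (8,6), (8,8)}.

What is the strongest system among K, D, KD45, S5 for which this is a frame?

KD45

Serial (axiom D): yes — every world has a successor (e.g. 1 R 5).
Euclidean (axiom 5): yes — any two successors of a common world are R-related.
Transitive (axiom 4): yes — every two-step R-path is closed by a direct edge.
Reflexive (axiom T): no — 1 is not related to itself.
So F validates K, D, KD45; S5 would additionally require R to be reflexive. The strongest is KD45.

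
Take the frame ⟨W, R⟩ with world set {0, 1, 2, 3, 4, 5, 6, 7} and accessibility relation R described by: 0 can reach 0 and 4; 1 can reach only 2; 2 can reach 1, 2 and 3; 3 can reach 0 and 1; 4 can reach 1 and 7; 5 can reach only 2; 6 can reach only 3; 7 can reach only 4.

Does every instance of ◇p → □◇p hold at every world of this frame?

No

Axiom 5 corresponds to the accessibility relation being Euclidean.
Euclidean: no — 2 R 1 and 2 R 3, but not 1 R 3.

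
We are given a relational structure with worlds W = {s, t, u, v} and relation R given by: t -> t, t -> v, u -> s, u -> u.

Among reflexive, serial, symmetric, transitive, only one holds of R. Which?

transitive

Reflexive: no — s is not related to itself.
Serial: no — s has no R-successor.
Symmetric: no — t R v but not v R t.
Transitive: yes — every two-step R-path is closed by a direct edge.
Only transitive holds.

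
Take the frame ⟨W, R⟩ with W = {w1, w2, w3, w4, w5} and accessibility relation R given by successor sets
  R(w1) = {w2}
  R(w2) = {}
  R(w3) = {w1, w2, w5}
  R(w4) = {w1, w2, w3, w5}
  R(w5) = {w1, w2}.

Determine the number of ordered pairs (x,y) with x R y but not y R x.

10

Enumerating: (w1,w2), (w3,w1), (w3,w2), (w3,w5), (w4,w1), (w4,w2), (w4,w3), (w4,w5), (w5,w1), (w5,w2).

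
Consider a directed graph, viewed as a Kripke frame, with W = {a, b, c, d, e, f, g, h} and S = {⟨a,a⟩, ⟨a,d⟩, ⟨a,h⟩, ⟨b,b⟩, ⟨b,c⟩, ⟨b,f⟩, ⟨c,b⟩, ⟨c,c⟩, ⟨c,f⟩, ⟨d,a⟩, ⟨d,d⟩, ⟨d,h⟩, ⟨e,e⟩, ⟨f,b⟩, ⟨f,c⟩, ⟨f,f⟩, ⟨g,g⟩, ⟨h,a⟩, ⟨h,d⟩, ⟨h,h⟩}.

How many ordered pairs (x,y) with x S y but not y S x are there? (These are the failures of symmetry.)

0

S is symmetric; there are no such tuples.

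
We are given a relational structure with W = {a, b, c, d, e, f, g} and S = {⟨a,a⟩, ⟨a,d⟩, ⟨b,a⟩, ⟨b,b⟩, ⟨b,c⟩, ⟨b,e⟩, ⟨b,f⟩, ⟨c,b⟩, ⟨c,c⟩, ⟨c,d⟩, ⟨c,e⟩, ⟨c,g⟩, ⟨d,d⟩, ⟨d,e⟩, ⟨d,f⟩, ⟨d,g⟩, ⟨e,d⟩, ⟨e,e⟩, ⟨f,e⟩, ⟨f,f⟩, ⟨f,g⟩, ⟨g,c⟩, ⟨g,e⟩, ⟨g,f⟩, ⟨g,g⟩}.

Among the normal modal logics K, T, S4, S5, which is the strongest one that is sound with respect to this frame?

Reflexive (axiom T): yes — every world is S-related to itself.
Transitive (axiom 4): no — a S d and d S e, but not a S e.
Euclidean (axiom 5): no — b S a and b S c, but not a S c.
So F validates K, T; S4 would additionally require S to be transitive. The strongest is T.

T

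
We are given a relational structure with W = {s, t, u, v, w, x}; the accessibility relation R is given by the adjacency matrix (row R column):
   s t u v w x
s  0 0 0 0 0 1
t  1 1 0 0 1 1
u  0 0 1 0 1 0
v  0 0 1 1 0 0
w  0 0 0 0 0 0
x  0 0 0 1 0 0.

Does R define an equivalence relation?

No

Reflexive: no — s is not related to itself.
Symmetric: no — s R x but not x R s.
Transitive: no — s R x and x R v, but not s R v.
So R is not an equivalence relation.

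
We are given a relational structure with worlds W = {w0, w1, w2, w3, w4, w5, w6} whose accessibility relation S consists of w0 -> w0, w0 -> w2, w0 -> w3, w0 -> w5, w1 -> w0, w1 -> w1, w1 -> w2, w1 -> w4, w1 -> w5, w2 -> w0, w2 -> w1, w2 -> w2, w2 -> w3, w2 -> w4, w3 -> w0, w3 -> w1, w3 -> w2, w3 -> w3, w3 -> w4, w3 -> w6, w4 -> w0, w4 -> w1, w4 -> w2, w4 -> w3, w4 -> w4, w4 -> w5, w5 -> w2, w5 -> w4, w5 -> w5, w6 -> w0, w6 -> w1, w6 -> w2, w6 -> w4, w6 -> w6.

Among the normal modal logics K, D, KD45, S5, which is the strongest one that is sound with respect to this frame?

Serial (axiom D): yes — every world has a successor (e.g. w0 S w0).
Euclidean (axiom 5): no — w0 S w2 and w0 S w5, but not w2 S w5.
Transitive (axiom 4): no — w0 S w2 and w2 S w1, but not w0 S w1.
Reflexive (axiom T): yes — every world is S-related to itself.
So F validates K, D; KD45 would additionally require S to be Euclidean and transitive. The strongest is D.

D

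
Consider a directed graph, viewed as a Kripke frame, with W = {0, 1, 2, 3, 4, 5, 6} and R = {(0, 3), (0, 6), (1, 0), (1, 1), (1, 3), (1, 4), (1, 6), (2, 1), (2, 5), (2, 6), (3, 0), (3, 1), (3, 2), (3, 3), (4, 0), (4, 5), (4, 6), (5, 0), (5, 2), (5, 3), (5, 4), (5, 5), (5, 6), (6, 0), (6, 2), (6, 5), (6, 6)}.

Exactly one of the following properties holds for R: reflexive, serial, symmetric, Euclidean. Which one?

Reflexive: no — 0 is not related to itself.
Serial: yes — every world has a successor (e.g. 0 R 3).
Symmetric: no — 1 R 0 but not 0 R 1.
Euclidean: no — 0 R 3 and 0 R 6, but not 3 R 6.
Only serial holds.

serial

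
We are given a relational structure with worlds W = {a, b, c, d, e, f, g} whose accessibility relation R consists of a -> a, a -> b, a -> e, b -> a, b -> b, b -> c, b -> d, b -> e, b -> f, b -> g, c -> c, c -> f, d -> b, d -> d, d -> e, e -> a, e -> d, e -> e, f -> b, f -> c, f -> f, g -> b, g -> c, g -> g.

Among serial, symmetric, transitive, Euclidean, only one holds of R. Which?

Serial: yes — every world has a successor (e.g. a R a).
Symmetric: no — b R c but not c R b.
Transitive: no — a R b and b R c, but not a R c.
Euclidean: no — a R e and a R b, but not e R b.
Only serial holds.

serial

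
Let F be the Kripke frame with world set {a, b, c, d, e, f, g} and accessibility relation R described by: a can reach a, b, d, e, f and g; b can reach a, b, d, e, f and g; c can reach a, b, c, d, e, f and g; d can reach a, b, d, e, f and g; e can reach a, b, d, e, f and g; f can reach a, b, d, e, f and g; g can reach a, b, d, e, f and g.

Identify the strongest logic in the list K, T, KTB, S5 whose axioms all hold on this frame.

Reflexive (axiom T): yes — every world is R-related to itself.
Symmetric (axiom B): no — c R a but not a R c.
Euclidean (axiom 5): no — c R a and c R c, but not a R c.
So F validates K, T; KTB would additionally require R to be symmetric. The strongest is T.

T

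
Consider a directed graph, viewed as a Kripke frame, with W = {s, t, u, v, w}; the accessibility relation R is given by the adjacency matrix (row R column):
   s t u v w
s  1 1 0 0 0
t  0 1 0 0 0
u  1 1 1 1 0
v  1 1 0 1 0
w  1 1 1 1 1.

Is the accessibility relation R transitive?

Transitive: yes — every two-step R-path is closed by a direct edge.

Yes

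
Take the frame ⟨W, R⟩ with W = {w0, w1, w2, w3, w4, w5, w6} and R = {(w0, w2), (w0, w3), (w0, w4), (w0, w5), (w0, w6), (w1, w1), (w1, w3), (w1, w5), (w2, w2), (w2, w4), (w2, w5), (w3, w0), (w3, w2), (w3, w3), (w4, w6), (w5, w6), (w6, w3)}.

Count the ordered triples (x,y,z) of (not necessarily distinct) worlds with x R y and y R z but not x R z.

15

Enumerating: (w0,w3,w0), (w1,w3,w0), (w1,w3,w2), (w1,w5,w6), (w2,w4,w6), (w2,w5,w6), (w3,w0,w4), (w3,w0,w5), (w3,w0,w6), (w3,w2,w4), (w3,w2,w5), (w4,w6,w3), (w5,w6,w3), (w6,w3,w0), (w6,w3,w2).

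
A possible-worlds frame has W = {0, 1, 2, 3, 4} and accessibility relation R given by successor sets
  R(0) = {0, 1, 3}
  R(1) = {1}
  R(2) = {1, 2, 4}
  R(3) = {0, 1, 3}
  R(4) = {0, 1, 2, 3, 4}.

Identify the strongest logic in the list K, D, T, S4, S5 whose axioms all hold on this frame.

T

Serial (axiom D): yes — every world has a successor (e.g. 0 R 0).
Reflexive (axiom T): yes — every world is R-related to itself.
Transitive (axiom 4): no — 2 R 4 and 4 R 0, but not 2 R 0.
Euclidean (axiom 5): no — 0 R 1 and 0 R 3, but not 1 R 3.
So F validates K, D, T; S4 would additionally require R to be transitive. The strongest is T.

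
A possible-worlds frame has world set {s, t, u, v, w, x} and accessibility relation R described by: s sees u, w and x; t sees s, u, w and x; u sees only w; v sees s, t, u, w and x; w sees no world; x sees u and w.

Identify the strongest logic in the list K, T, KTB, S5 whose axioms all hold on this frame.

K

Reflexive (axiom T): no — s is not related to itself.
Symmetric (axiom B): no — s R u but not u R s.
Euclidean (axiom 5): no — s R u and s R x, but not u R x.
So F validates K; T would additionally require R to be reflexive. The strongest is K.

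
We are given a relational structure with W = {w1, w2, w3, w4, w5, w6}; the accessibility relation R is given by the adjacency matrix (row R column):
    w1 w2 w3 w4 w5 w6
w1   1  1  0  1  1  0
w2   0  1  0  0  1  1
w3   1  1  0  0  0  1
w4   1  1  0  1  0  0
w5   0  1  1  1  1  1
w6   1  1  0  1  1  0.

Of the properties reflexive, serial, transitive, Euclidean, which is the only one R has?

Reflexive: no — w3 is not related to itself.
Serial: yes — every world has a successor (e.g. w1 R w1).
Transitive: no — w1 R w2 and w2 R w6, but not w1 R w6.
Euclidean: no — w1 R w2 and w1 R w4, but not w2 R w4.
Only serial holds.

serial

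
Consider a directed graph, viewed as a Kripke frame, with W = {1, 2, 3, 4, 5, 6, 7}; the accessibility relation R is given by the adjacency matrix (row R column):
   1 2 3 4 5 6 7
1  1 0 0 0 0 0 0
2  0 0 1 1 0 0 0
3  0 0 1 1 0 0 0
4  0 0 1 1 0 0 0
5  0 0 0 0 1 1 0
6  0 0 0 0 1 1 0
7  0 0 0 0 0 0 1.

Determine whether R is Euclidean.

Yes

Euclidean: yes — any two successors of a common world are R-related.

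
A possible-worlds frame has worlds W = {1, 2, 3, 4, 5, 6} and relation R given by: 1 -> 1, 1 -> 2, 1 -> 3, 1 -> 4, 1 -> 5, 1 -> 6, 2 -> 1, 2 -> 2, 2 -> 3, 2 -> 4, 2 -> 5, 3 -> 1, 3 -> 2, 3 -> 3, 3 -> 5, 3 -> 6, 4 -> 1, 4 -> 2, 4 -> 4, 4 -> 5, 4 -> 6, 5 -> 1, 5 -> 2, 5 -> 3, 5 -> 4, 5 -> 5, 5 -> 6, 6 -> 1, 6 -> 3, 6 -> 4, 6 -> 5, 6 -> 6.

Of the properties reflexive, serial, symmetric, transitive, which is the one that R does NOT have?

transitive

Reflexive: yes — every world is R-related to itself.
Serial: yes — every world has a successor (e.g. 1 R 1).
Symmetric: yes — every pair in R has its reverse in R.
Transitive: no — 2 R 1 and 1 R 6, but not 2 R 6.
Only transitive fails.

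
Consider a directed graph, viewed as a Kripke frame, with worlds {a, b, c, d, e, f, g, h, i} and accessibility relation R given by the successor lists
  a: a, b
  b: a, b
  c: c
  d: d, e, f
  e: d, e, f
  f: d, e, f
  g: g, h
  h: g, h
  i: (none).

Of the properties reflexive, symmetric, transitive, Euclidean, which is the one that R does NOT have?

Reflexive: no — i is not related to itself.
Symmetric: yes — every pair in R has its reverse in R.
Transitive: yes — every two-step R-path is closed by a direct edge.
Euclidean: yes — any two successors of a common world are R-related.
Only reflexive fails.

reflexive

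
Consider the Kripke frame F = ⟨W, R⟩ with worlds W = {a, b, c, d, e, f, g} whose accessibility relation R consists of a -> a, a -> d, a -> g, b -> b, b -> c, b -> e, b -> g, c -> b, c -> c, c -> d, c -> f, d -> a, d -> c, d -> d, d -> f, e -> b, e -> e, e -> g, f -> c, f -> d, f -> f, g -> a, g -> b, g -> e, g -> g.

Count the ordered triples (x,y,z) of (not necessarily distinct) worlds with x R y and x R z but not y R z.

18

Enumerating: (a,d,g), (a,g,d), (b,c,e), (b,c,g), (b,e,c), (b,g,c), (c,b,d), (c,b,f), (c,d,b), (c,f,b), (d,a,c), (d,a,f), (d,c,a), (d,f,a), (g,a,b), (g,a,e), (g,b,a), (g,e,a).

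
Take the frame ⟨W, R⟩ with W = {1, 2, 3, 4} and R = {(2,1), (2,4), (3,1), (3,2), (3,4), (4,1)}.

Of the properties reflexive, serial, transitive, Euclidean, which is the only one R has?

transitive

Reflexive: no — 1 is not related to itself.
Serial: no — 1 has no R-successor.
Transitive: yes — every two-step R-path is closed by a direct edge.
Euclidean: no — 2 R 1 and 2 R 4, but not 1 R 4.
Only transitive holds.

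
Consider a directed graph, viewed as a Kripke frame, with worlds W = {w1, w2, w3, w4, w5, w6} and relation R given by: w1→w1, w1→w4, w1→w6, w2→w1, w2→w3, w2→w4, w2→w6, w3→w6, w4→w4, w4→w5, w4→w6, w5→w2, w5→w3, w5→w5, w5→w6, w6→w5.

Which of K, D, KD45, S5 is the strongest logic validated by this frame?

D

Serial (axiom D): yes — every world has a successor (e.g. w1 R w1).
Euclidean (axiom 5): no — w1 R w6 and w1 R w4, but not w6 R w4.
Transitive (axiom 4): no — w1 R w4 and w4 R w5, but not w1 R w5.
Reflexive (axiom T): no — w2 is not related to itself.
So F validates K, D; KD45 would additionally require R to be Euclidean and transitive. The strongest is D.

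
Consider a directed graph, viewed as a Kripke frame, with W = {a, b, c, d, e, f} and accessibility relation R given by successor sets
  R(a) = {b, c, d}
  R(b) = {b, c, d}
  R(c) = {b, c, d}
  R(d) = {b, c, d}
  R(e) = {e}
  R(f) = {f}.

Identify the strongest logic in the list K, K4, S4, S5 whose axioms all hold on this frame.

Transitive (axiom 4): yes — every two-step R-path is closed by a direct edge.
Reflexive (axiom T): no — a is not related to itself.
Euclidean (axiom 5): yes — any two successors of a common world are R-related.
So F validates K, K4; S4 would additionally require R to be reflexive. The strongest is K4.

K4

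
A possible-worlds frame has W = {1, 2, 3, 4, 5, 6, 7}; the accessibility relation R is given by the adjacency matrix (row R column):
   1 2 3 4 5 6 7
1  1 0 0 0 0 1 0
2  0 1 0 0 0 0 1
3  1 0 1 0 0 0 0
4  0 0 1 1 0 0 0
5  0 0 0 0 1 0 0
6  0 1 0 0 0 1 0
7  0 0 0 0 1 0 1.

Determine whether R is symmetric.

Symmetric: no — 1 R 6 but not 6 R 1.

No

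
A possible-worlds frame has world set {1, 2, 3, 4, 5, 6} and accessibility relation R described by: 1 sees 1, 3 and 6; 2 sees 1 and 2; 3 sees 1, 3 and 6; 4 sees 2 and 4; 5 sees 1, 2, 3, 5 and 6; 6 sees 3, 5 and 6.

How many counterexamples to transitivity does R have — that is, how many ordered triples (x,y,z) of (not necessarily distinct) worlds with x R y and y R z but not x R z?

8

Enumerating: (1,6,5), (2,1,3), (2,1,6), (3,6,5), (4,2,1), (6,3,1), (6,5,1), (6,5,2).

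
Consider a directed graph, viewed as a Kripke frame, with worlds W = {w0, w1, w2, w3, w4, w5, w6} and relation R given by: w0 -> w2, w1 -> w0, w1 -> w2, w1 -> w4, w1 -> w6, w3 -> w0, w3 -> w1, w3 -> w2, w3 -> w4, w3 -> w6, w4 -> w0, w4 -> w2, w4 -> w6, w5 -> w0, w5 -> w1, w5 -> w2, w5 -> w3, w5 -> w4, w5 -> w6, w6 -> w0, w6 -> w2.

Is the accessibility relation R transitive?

Yes

Transitive: yes — every two-step R-path is closed by a direct edge.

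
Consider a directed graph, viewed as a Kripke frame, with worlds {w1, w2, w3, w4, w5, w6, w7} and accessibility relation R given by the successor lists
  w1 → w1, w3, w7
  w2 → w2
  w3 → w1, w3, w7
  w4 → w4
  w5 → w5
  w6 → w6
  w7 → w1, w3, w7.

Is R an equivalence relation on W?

Yes

Reflexive: yes — every world is R-related to itself.
Symmetric: yes — every pair in R has its reverse in R.
Transitive: yes — every two-step R-path is closed by a direct edge.
So R is an equivalence relation.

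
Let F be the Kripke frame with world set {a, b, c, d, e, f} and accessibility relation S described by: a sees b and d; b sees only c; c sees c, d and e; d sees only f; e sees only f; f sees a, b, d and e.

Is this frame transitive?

Transitive: no — a S b and b S c, but not a S c.

No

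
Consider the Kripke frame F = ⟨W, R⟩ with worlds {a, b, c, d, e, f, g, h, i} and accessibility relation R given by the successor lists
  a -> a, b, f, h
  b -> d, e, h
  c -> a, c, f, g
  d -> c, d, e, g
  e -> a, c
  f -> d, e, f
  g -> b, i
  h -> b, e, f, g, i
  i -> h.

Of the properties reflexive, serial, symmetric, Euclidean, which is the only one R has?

serial

Reflexive: no — b is not related to itself.
Serial: yes — every world has a successor (e.g. a R a).
Symmetric: no — a R b but not b R a.
Euclidean: no — a R b and a R f, but not b R f.
Only serial holds.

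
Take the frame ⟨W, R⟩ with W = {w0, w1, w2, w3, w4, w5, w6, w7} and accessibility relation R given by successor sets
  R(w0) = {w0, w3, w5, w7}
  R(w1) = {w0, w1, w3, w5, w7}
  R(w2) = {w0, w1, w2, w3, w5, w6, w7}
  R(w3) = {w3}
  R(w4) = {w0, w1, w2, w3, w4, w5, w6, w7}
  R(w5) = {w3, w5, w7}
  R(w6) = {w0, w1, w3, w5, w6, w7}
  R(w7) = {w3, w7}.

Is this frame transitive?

Yes

Transitive: yes — every two-step R-path is closed by a direct edge.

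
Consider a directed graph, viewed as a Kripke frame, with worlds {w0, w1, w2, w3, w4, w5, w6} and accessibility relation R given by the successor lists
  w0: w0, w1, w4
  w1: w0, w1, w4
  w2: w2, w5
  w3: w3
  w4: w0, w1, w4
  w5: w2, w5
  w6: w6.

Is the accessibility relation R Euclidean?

Euclidean: yes — any two successors of a common world are R-related.

Yes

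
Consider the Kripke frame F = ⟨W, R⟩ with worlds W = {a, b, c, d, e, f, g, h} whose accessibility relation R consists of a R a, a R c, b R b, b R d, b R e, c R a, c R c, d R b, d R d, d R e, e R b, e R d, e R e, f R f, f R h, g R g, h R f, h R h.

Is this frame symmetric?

Symmetric: yes — every pair in R has its reverse in R.

Yes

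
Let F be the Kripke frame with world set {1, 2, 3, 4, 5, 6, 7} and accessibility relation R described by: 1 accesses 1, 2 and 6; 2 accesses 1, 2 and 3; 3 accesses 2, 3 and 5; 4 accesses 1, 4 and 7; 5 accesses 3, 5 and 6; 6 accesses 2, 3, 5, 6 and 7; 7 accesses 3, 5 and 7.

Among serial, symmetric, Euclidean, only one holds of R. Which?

Serial: yes — every world has a successor (e.g. 1 R 1).
Symmetric: no — 1 R 6 but not 6 R 1.
Euclidean: no — 1 R 2 and 1 R 6, but not 2 R 6.
Only serial holds.

serial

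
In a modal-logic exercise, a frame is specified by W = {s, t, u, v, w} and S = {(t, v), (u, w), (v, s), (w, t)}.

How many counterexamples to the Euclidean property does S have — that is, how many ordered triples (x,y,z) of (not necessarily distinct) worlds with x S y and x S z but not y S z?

4

Enumerating: (t,v,v), (u,w,w), (v,s,s), (w,t,t).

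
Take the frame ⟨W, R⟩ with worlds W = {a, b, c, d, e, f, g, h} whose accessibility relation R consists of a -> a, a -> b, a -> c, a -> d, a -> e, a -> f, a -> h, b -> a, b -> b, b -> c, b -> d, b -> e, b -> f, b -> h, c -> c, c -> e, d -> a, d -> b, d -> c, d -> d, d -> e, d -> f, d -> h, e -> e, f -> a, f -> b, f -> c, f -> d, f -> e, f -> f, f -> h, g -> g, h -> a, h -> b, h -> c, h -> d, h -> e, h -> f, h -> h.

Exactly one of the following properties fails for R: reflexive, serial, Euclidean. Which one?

Euclidean

Reflexive: yes — every world is R-related to itself.
Serial: yes — every world has a successor (e.g. a R a).
Euclidean: no — a R c and a R b, but not c R b.
Only Euclidean fails.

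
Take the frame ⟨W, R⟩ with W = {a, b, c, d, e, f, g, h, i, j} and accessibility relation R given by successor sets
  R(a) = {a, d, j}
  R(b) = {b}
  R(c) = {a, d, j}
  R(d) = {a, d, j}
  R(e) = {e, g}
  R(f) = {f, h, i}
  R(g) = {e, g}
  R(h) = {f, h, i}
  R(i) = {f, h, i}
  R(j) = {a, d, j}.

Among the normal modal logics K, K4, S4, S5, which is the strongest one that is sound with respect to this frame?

K4

Transitive (axiom 4): yes — every two-step R-path is closed by a direct edge.
Reflexive (axiom T): no — c is not related to itself.
Euclidean (axiom 5): yes — any two successors of a common world are R-related.
So F validates K, K4; S4 would additionally require R to be reflexive. The strongest is K4.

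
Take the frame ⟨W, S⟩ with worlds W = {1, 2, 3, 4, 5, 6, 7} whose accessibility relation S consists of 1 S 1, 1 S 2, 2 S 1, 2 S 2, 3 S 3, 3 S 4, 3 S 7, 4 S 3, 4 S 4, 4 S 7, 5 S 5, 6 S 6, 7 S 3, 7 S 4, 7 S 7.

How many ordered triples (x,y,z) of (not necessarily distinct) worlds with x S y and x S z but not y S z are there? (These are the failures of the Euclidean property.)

S is Euclidean; there are no such tuples.

0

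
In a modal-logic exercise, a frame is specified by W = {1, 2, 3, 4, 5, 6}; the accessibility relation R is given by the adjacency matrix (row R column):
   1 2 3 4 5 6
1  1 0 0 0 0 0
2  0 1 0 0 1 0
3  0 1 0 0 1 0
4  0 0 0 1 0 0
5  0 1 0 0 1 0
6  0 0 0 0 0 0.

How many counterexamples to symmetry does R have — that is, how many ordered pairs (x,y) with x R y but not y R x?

2

Enumerating: (3,2), (3,5).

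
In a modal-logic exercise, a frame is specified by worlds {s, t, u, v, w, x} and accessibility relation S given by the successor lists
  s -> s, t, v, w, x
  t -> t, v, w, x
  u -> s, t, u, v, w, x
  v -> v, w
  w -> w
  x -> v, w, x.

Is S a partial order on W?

Reflexive: yes — every world is S-related to itself.
Transitive: yes — every two-step S-path is closed by a direct edge.
Antisymmetric: yes — no distinct pair is related both ways.
So S is a partial order.

Yes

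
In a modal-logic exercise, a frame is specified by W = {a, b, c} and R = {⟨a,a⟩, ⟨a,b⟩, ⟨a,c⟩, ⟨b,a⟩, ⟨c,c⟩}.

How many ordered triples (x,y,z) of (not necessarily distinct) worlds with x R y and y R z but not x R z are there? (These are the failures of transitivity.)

Enumerating: (b,a,b), (b,a,c).

2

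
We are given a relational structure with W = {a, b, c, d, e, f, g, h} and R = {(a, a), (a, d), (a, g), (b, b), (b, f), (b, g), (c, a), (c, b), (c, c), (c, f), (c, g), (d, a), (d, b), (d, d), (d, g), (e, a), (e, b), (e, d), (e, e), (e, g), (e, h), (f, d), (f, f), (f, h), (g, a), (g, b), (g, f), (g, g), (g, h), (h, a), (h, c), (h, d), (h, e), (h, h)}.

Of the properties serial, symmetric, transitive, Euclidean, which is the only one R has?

Serial: yes — every world has a successor (e.g. a R a).
Symmetric: no — b R f but not f R b.
Transitive: no — a R d and d R b, but not a R b.
Euclidean: no — a R g and a R d, but not g R d.
Only serial holds.

serial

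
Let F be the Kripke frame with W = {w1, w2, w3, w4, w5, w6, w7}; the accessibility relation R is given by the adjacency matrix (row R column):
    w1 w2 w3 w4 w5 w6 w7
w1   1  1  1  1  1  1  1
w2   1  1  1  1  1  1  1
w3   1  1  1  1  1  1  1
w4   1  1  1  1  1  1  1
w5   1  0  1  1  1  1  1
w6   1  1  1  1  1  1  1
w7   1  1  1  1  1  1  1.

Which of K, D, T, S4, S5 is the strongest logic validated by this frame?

T

Serial (axiom D): yes — every world has a successor (e.g. w1 R w1).
Reflexive (axiom T): yes — every world is R-related to itself.
Transitive (axiom 4): no — w5 R w1 and w1 R w2, but not w5 R w2.
Euclidean (axiom 5): no — w1 R w5 and w1 R w2, but not w5 R w2.
So F validates K, D, T; S4 would additionally require R to be transitive. The strongest is T.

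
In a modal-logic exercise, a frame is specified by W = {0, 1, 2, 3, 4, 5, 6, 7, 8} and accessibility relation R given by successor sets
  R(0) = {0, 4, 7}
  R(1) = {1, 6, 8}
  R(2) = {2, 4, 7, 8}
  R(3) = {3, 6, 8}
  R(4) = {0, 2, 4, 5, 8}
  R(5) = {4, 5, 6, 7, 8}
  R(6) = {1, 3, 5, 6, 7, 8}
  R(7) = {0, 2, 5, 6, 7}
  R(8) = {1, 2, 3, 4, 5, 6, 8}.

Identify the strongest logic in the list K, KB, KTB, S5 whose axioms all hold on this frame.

KTB

Symmetric (axiom B): yes — every pair in R has its reverse in R.
Reflexive (axiom T): yes — every world is R-related to itself.
Euclidean (axiom 5): no — 0 R 4 and 0 R 7, but not 4 R 7.
So F validates K, KB, KTB; S5 would additionally require R to be Euclidean. The strongest is KTB.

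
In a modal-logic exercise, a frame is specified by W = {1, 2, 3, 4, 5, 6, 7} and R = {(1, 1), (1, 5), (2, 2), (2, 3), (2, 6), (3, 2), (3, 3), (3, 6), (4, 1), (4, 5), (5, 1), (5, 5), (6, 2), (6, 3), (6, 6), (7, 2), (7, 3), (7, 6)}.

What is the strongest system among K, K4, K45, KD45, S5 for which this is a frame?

Transitive (axiom 4): yes — every two-step R-path is closed by a direct edge.
Euclidean (axiom 5): yes — any two successors of a common world are R-related.
Serial (axiom D): yes — every world has a successor (e.g. 1 R 1).
Reflexive (axiom T): no — 4 is not related to itself.
So F validates K, K4, K45, KD45; S5 would additionally require R to be reflexive. The strongest is KD45.

KD45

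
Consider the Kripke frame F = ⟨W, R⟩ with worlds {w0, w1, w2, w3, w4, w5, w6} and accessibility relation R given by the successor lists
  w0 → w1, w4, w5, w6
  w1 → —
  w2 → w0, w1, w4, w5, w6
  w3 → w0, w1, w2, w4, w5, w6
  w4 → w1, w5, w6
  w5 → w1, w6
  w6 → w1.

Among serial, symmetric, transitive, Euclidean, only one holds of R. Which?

transitive

Serial: no — w1 has no R-successor.
Symmetric: no — w0 R w1 but not w1 R w0.
Transitive: yes — every two-step R-path is closed by a direct edge.
Euclidean: no — w0 R w1 and w0 R w4, but not w1 R w4.
Only transitive holds.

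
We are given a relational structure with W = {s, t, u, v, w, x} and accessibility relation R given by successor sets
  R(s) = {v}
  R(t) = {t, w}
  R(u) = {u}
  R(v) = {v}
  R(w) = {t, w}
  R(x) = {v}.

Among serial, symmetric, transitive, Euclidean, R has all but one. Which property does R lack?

symmetric

Serial: yes — every world has a successor (e.g. s R v).
Symmetric: no — s R v but not v R s.
Transitive: yes — every two-step R-path is closed by a direct edge.
Euclidean: yes — any two successors of a common world are R-related.
Only symmetric fails.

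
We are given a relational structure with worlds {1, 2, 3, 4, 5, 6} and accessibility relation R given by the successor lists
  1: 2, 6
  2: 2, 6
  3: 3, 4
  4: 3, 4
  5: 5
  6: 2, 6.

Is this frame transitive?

Yes

Transitive: yes — every two-step R-path is closed by a direct edge.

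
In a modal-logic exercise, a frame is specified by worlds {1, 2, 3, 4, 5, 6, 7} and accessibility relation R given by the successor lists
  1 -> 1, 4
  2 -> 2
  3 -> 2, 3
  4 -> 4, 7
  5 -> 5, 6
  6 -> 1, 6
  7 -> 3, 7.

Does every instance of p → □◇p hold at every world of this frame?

Axiom B corresponds to the accessibility relation being symmetric.
Symmetric: no — 1 R 4 but not 4 R 1.

No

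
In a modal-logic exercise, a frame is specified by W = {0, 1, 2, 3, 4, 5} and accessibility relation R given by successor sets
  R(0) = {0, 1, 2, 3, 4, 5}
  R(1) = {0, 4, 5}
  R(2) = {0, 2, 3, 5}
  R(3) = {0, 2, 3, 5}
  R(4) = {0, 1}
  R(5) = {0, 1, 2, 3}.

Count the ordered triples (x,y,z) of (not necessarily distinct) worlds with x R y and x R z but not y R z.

25

Enumerating: (0,1,1), (0,1,2), (0,1,3), (0,2,1), (0,2,4), (0,3,1), (0,3,4), (0,4,2), (0,4,3), (0,4,4), (0,4,5), (0,5,4), … and 13 more.
Total: 25.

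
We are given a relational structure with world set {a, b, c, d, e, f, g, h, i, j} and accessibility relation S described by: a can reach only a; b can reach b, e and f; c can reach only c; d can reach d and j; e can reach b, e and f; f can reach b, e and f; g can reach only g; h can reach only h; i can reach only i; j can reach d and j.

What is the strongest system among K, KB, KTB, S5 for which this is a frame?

Symmetric (axiom B): yes — every pair in S has its reverse in S.
Reflexive (axiom T): yes — every world is S-related to itself.
Euclidean (axiom 5): yes — any two successors of a common world are S-related.
So F validates K, KB, KTB, S5. The strongest is S5.

S5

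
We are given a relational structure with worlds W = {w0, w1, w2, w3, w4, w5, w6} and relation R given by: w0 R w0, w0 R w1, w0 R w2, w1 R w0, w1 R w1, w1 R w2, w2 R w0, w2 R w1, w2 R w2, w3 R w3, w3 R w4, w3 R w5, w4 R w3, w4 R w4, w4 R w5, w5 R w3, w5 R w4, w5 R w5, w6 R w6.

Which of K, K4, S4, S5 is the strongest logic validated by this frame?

Transitive (axiom 4): yes — every two-step R-path is closed by a direct edge.
Reflexive (axiom T): yes — every world is R-related to itself.
Euclidean (axiom 5): yes — any two successors of a common world are R-related.
So F validates K, K4, S4, S5. The strongest is S5.

S5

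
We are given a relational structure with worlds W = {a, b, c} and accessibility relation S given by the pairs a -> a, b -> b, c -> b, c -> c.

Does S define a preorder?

Reflexive: yes — every world is S-related to itself.
Transitive: yes — every two-step S-path is closed by a direct edge.
So S is a preorder.

Yes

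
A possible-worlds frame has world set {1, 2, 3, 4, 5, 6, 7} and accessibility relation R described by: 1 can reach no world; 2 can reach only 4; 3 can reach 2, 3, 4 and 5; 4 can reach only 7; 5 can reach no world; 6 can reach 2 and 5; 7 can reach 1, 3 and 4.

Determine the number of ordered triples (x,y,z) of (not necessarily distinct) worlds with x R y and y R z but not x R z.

9

Enumerating: (2,4,7), (3,4,7), (4,7,1), (4,7,3), (4,7,4), (6,2,4), (7,3,2), (7,3,5), (7,4,7).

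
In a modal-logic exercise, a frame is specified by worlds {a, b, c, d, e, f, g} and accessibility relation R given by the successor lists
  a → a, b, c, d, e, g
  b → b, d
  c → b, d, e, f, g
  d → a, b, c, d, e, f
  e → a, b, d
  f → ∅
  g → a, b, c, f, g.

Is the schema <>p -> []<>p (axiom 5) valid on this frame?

No

Axiom 5 corresponds to the accessibility relation being Euclidean.
Euclidean: no — a R b and a R c, but not b R c.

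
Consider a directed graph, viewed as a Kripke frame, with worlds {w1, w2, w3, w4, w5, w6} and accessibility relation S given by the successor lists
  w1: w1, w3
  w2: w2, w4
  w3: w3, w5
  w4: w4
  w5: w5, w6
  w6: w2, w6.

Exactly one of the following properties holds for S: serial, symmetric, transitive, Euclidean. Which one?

Serial: yes — every world has a successor (e.g. w1 S w1).
Symmetric: no — w1 S w3 but not w3 S w1.
Transitive: no — w1 S w3 and w3 S w5, but not w1 S w5.
Euclidean: no — w1 S w3 and w1 S w1, but not w3 S w1.
Only serial holds.

serial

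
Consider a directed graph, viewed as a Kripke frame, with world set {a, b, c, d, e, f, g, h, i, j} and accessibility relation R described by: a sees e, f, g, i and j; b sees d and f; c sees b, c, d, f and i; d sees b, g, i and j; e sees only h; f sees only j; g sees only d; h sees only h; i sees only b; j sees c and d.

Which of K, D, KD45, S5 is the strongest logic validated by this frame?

D

Serial (axiom D): yes — every world has a successor (e.g. a R e).
Euclidean (axiom 5): no — a R e and a R f, but not e R f.
Transitive (axiom 4): no — a R e and e R h, but not a R h.
Reflexive (axiom T): no — a is not related to itself.
So F validates K, D; KD45 would additionally require R to be Euclidean and transitive. The strongest is D.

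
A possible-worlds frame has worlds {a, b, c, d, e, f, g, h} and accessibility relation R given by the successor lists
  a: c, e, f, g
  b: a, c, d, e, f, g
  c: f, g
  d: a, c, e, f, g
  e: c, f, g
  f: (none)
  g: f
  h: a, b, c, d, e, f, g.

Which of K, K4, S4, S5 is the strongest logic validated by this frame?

K4

Transitive (axiom 4): yes — every two-step R-path is closed by a direct edge.
Reflexive (axiom T): no — a is not related to itself.
Euclidean (axiom 5): no — a R c and a R e, but not c R e.
So F validates K, K4; S4 would additionally require R to be reflexive. The strongest is K4.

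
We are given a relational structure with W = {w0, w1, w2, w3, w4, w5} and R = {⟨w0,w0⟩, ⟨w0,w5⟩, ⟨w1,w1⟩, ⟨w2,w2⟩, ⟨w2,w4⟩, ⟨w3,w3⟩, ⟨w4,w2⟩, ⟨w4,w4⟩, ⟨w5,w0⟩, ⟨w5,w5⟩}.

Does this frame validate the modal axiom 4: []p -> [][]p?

By correspondence theory, 4 is valid on a frame iff R is transitive.
Transitive: yes — every two-step R-path is closed by a direct edge.

Yes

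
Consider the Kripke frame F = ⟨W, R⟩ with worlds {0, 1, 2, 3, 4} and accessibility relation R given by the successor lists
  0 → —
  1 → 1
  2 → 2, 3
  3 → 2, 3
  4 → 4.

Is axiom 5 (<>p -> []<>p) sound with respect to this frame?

Yes

Axiom 5 corresponds to the accessibility relation being Euclidean.
Euclidean: yes — any two successors of a common world are R-related.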